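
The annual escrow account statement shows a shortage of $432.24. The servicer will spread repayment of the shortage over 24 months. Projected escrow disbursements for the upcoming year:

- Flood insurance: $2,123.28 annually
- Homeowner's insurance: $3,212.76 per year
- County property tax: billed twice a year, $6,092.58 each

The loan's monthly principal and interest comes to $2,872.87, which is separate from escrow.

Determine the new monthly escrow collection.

$1,478.11

Flood insurance — $2,123.28 per year
Homeowner's insurance — $3,212.76 per year
County property tax — $6,092.58 × 2 = $12,185.16 per year
Total per year = $2,123.28 + $3,212.76 + $12,185.16 = $17,521.20
Base monthly escrow = $17,521.20 ÷ 12 = $1,460.10
Shortage spread = $432.24 ÷ 24 = $18.01/mo
Adjusted monthly = $1,460.10 + $18.01 = $1,478.11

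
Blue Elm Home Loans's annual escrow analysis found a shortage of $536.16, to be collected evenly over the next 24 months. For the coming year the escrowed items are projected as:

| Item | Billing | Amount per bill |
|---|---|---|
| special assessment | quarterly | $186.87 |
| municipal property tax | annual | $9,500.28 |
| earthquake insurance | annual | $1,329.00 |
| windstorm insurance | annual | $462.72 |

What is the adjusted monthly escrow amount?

Special assessment = $186.87 × 4 = $747.48/yr
Municipal property tax = $9,500.28/yr
Earthquake insurance = $1,329.00/yr
Windstorm insurance = $462.72/yr
Total annual escrow = $747.48 + $9,500.28 + $1,329.00 + $462.72 = $12,039.48
Base monthly escrow = $12,039.48 / 12 = $1,003.29
Monthly shortage recovery: $536.16 ÷ 24 = $22.34
Adjusted monthly = $1,003.29 + $22.34 = $1,025.63

$1,025.63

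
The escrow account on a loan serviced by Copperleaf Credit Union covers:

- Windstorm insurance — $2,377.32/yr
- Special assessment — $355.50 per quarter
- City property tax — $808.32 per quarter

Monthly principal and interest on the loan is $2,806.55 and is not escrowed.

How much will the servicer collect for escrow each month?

Windstorm insurance — $2,377.32
Special assessment — $355.50 × 4 = $1,422.00
City property tax — $808.32 × 4 = $3,233.28
Annual escrow total = $2,377.32 + $1,422.00 + $3,233.28 = $7,032.60
Monthly escrow = $7,032.60 / 12 = $586.05

$586.05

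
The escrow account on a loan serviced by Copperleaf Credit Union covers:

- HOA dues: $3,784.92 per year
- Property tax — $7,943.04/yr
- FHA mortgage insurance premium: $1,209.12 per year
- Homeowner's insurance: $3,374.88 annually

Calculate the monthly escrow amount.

HOA dues = $3,784.92 per year
Property tax = $7,943.04 per year
FHA mortgage insurance premium = $1,209.12 per year
Homeowner's insurance = $3,374.88 per year
Yearly total = $16,311.96
Monthly = $16,311.96 / 12 = $1,359.33

$1,359.33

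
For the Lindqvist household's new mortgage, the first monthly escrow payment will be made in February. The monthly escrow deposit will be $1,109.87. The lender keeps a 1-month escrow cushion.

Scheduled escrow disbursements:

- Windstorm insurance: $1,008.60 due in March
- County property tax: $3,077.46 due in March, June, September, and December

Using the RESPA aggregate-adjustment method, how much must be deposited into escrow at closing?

Cushion = 1 × $1,109.87 = $1,109.87
Trial balance (start $0, +$1,109.87 each month, − disbursements):
  Feb: +$1,109.87 → $1,109.87
  Mar: +$1,109.87 − $4,086.06 → -$1,866.32
  Apr: +$1,109.87 → -$756.45
  May: +$1,109.87 → $353.42
  Jun: +$1,109.87 − $3,077.46 → -$1,614.17
  Jul: +$1,109.87 → -$504.30
  Aug: +$1,109.87 → $605.57
  Sep: +$1,109.87 − $3,077.46 → -$1,362.02
  Oct: +$1,109.87 → -$252.15
  Nov: +$1,109.87 → $857.72
  Dec: +$1,109.87 − $3,077.46 → -$1,109.87
  Jan: +$1,109.87 → $0.00
Lowest trial balance = -$1,866.32 (Mar)
Initial deposit = cushion − low point = $1,109.87 − (-$1,866.32) = $2,976.19

$2,976.19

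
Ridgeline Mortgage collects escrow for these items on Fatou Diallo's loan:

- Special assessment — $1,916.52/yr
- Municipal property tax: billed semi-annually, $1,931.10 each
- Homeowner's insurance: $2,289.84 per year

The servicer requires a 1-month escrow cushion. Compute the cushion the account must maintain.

Special assessment — $1,916.52 per year
Municipal property tax — $1,931.10 × 2 = $3,862.20 per year
Homeowner's insurance — $2,289.84 per year
Combined annual = $1,916.52 + $3,862.20 + $2,289.84 = $8,068.56
Per month = $8,068.56 / 12 = $672.38
Reserve = 1 × $672.38 = $672.38

$672.38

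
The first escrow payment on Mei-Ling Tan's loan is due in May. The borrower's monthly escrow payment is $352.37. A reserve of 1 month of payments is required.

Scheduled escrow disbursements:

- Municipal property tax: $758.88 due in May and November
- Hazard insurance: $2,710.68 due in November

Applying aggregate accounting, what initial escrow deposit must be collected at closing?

Cushion = 1 × $352.37 = $352.37
Trial balance (start $0, +$352.37 each month, − disbursements):
  May: +$352.37 − $758.88 → -$406.51
  Jun: +$352.37 → -$54.14
  Jul: +$352.37 → $298.23
  Aug: +$352.37 → $650.60
  Sep: +$352.37 → $1,002.97
  Oct: +$352.37 → $1,355.34
  Nov: +$352.37 − $3,469.56 → -$1,761.85
  Dec: +$352.37 → -$1,409.48
  Jan: +$352.37 → -$1,057.11
  Feb: +$352.37 → -$704.74
  Mar: +$352.37 → -$352.37
  Apr: +$352.37 → $0.00
Lowest trial balance = -$1,761.85 (Nov)
Initial deposit = cushion − low point = $352.37 − (-$1,761.85) = $2,114.22

$2,114.22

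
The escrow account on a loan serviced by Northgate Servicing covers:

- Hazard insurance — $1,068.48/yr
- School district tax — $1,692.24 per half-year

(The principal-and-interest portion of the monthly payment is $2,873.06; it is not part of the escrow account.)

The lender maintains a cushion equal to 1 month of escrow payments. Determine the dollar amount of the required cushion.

$371.08

Hazard insurance: $1,068.48 per year
School district tax: $1,692.24 × 2 = $3,384.48 per year
Yearly total = $1,068.48 + $3,384.48 = $4,452.96
Monthly escrow = $4,452.96 ÷ 12 = $371.08
Reserve = 1 × $371.08 = $371.08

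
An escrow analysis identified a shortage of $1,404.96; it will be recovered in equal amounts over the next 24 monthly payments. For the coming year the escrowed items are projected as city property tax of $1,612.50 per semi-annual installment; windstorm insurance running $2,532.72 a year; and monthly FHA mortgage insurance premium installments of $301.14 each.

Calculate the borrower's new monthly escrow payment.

City property tax: $1,612.50 × 2 = $3,225.00/yr
Windstorm insurance: $2,532.72/yr
FHA mortgage insurance premium: $301.14 × 12 = $3,613.68/yr
Total per year = $9,371.40
Base monthly escrow = $9,371.40 / 12 = $780.95
Monthly shortage recovery: $1,404.96 ÷ 24 = $58.54
New monthly escrow = $780.95 + $58.54 = $839.49

$839.49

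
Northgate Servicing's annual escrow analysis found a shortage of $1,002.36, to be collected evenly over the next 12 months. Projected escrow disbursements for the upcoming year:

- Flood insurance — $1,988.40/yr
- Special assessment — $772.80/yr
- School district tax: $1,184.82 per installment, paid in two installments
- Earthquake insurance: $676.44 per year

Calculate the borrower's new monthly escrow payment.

$567.47

Flood insurance = $1,988.40 per year
Special assessment = $772.80 per year
School district tax = $1,184.82 × 2 = $2,369.64 per year
Earthquake insurance = $676.44 per year
Total annual escrow = $5,807.28
Monthly escrow = $5,807.28 / 12 = $483.94
Shortage spread = $1,002.36 / 12 = $83.53/mo
Adjusted monthly = $483.94 + $83.53 = $567.47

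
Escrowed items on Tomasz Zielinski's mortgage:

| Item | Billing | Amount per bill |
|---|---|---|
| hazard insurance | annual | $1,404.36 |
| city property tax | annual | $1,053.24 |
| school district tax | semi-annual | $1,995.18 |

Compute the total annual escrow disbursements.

$6,447.96

Hazard insurance = $1,404.36/yr
City property tax = $1,053.24/yr
School district tax = $1,995.18 × 2 = $3,990.36/yr
Combined annual = $6,447.96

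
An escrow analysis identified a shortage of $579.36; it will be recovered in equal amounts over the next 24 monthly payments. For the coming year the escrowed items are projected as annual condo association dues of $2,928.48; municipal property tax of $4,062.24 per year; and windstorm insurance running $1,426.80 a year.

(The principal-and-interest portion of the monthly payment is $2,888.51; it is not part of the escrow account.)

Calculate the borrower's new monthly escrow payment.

Condo association dues = $2,928.48/yr
Municipal property tax = $4,062.24/yr
Windstorm insurance = $1,426.80/yr
Total per year = $8,417.52
Per month = $8,417.52 ÷ 12 = $701.46
Shortage spread = $579.36 / 24 = $24.14/mo
Adjusted monthly = $701.46 + $24.14 = $725.60

$725.60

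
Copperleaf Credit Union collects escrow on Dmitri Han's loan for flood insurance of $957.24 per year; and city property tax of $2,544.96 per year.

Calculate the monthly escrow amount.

Flood insurance: $957.24/yr
City property tax: $2,544.96/yr
Combined annual = $957.24 + $2,544.96 = $3,502.20
Monthly = $3,502.20 / 12 = $291.85

$291.85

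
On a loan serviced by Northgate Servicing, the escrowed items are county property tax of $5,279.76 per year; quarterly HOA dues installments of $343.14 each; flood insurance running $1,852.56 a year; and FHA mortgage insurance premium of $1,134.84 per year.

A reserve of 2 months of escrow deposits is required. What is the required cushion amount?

$1,606.62

County property tax: $5,279.76/yr
HOA dues: $343.14 × 4 = $1,372.56/yr
Flood insurance: $1,852.56/yr
FHA mortgage insurance premium: $1,134.84/yr
Total per year = $5,279.76 + $1,372.56 + $1,852.56 + $1,134.84 = $9,639.72
Per month = $9,639.72 / 12 = $803.31
Reserve = 2 × $803.31 = $1,606.62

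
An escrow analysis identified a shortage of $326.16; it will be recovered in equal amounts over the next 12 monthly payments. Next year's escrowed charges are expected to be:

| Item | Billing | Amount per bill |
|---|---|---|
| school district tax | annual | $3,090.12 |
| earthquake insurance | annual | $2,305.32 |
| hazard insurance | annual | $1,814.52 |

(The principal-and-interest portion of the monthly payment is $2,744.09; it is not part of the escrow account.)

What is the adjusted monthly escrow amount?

School district tax: $3,090.12/yr
Earthquake insurance: $2,305.32/yr
Hazard insurance: $1,814.52/yr
Total per year = $3,090.12 + $2,305.32 + $1,814.52 = $7,209.96
Monthly escrow = $7,209.96 / 12 = $600.83
Shortage per month = $326.16 ÷ 12 = $27.18
New monthly escrow = $600.83 + $27.18 = $628.01

$628.01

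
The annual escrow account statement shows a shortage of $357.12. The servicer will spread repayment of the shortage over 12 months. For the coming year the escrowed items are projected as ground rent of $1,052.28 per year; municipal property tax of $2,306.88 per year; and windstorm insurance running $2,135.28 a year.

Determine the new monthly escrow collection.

Ground rent: $1,052.28/yr
Municipal property tax: $2,306.88/yr
Windstorm insurance: $2,135.28/yr
Total annual escrow = $1,052.28 + $2,306.88 + $2,135.28 = $5,494.44
Per month = $5,494.44 / 12 = $457.87
Monthly shortage recovery: $357.12 ÷ 12 = $29.76
Adjusted monthly = $457.87 + $29.76 = $487.63

$487.63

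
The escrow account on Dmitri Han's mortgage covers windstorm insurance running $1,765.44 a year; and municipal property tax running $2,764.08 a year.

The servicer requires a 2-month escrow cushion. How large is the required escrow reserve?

$754.92

Windstorm insurance — $1,765.44 per year
Municipal property tax — $2,764.08 per year
Combined annual = $4,529.52
Base monthly escrow = $4,529.52 ÷ 12 = $377.46
Reserve = 2 × $377.46 = $754.92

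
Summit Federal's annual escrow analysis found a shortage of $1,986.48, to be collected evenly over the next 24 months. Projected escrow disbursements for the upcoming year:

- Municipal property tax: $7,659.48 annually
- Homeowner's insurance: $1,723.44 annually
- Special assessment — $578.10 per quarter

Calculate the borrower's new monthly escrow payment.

Municipal property tax: $7,659.48 per year
Homeowner's insurance: $1,723.44 per year
Special assessment: $578.10 × 4 = $2,312.40 per year
Yearly total = $11,695.32
Monthly escrow = $11,695.32 ÷ 12 = $974.61
Shortage spread = $1,986.48 / 24 = $82.77/mo
New monthly escrow = $974.61 + $82.77 = $1,057.38

$1,057.38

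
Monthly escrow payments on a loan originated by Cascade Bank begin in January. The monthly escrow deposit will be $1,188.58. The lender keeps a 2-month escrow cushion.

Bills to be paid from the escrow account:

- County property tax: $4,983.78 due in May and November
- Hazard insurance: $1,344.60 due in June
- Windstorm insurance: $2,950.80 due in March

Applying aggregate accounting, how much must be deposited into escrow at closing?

Cushion = 2 × $1,188.58 = $2,377.16
Trial balance (start $0, +$1,188.58 each month, − disbursements):
  Jan: +$1,188.58 → $1,188.58
  Feb: +$1,188.58 → $2,377.16
  Mar: +$1,188.58 − $2,950.80 → $614.94
  Apr: +$1,188.58 → $1,803.52
  May: +$1,188.58 − $4,983.78 → -$1,991.68
  Jun: +$1,188.58 − $1,344.60 → -$2,147.70
  Jul: +$1,188.58 → -$959.12
  Aug: +$1,188.58 → $229.46
  Sep: +$1,188.58 → $1,418.04
  Oct: +$1,188.58 → $2,606.62
  Nov: +$1,188.58 − $4,983.78 → -$1,188.58
  Dec: +$1,188.58 → $0.00
Lowest trial balance = -$2,147.70 (Jun)
Initial deposit = cushion − low point = $2,377.16 − (-$2,147.70) = $4,524.86

$4,524.86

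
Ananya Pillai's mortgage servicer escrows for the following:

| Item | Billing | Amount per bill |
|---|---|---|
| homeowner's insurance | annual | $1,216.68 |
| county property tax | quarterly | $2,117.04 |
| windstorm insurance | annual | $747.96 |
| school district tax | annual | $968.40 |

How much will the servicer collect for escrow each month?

Homeowner's insurance: $1,216.68 annually
County property tax: $2,117.04 × 4 = $8,468.16 annually
Windstorm insurance: $747.96 annually
School district tax: $968.40 annually
Combined annual = $1,216.68 + $8,468.16 + $747.96 + $968.40 = $11,401.20
Monthly escrow = $11,401.20 ÷ 12 = $950.10

$950.10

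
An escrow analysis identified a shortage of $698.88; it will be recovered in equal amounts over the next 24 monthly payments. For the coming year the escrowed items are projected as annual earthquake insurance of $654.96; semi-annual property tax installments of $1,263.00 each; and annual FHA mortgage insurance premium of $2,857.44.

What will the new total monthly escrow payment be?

$532.32

Earthquake insurance — $654.96
Property tax — $1,263.00 × 2 = $2,526.00
FHA mortgage insurance premium — $2,857.44
Annual escrow total = $6,038.40
Monthly = $6,038.40 ÷ 12 = $503.20
Shortage spread = $698.88 / 24 = $29.12/mo
Adjusted monthly = $503.20 + $29.12 = $532.32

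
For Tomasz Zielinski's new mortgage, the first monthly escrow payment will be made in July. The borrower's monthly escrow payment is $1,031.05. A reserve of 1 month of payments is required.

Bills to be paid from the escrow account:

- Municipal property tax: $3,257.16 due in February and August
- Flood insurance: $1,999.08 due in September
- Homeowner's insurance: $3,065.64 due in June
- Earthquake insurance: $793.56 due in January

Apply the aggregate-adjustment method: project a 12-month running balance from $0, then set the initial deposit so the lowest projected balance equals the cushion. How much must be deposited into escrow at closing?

$3,194.14

Cushion = 1 × $1,031.05 = $1,031.05
Trial balance (start $0, +$1,031.05 each month, − disbursements):
  Jul: +$1,031.05 → $1,031.05
  Aug: +$1,031.05 − $3,257.16 → -$1,195.06
  Sep: +$1,031.05 − $1,999.08 → -$2,163.09
  Oct: +$1,031.05 → -$1,132.04
  Nov: +$1,031.05 → -$100.99
  Dec: +$1,031.05 → $930.06
  Jan: +$1,031.05 − $793.56 → $1,167.55
  Feb: +$1,031.05 − $3,257.16 → -$1,058.56
  Mar: +$1,031.05 → -$27.51
  Apr: +$1,031.05 → $1,003.54
  May: +$1,031.05 → $2,034.59
  Jun: +$1,031.05 − $3,065.64 → $0.00
Lowest trial balance = -$2,163.09 (Sep)
Initial deposit = cushion − low point = $1,031.05 − (-$2,163.09) = $3,194.14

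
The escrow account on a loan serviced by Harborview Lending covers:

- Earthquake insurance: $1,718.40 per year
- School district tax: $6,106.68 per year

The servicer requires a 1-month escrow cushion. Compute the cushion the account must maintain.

$652.09

Earthquake insurance: $1,718.40 per year
School district tax: $6,106.68 per year
Combined annual = $1,718.40 + $6,106.68 = $7,825.08
Per month = $7,825.08 / 12 = $652.09
Required cushion = 1 × $652.09 = $652.09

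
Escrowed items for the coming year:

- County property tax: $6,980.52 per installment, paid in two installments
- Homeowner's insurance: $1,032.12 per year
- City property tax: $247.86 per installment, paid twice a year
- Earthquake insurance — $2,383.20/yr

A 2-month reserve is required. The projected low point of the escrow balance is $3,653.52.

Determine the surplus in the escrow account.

$674.84

County property tax — $6,980.52 × 2 = $13,961.04
Homeowner's insurance — $1,032.12
City property tax — $247.86 × 2 = $495.72
Earthquake insurance — $2,383.20
Combined annual = $13,961.04 + $1,032.12 + $495.72 + $2,383.20 = $17,872.08
Base monthly escrow = $17,872.08 / 12 = $1,489.34
Cushion = 2 × $1,489.34 = $2,978.68
Excess over cushion: $3,653.52 − $2,978.68 = $674.84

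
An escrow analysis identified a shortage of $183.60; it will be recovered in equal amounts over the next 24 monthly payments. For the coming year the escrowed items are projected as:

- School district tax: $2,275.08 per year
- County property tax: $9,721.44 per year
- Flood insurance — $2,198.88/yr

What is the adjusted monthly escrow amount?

$1,190.60

School district tax = $2,275.08
County property tax = $9,721.44
Flood insurance = $2,198.88
Total annual escrow = $2,275.08 + $9,721.44 + $2,198.88 = $14,195.40
Monthly escrow = $14,195.40 / 12 = $1,182.95
Monthly shortage recovery: $183.60 / 24 = $7.65
New monthly escrow = $1,182.95 + $7.65 = $1,190.60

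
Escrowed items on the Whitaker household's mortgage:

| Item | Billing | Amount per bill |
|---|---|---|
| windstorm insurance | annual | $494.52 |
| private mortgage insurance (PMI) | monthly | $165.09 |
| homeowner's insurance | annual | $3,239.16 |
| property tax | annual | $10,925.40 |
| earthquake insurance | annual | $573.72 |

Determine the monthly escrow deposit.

$1,434.49

Windstorm insurance = $494.52 per year
Private mortgage insurance (PMI) = $165.09 × 12 = $1,981.08 per year
Homeowner's insurance = $3,239.16 per year
Property tax = $10,925.40 per year
Earthquake insurance = $573.72 per year
Annual escrow total = $17,213.88
Per month = $17,213.88 ÷ 12 = $1,434.49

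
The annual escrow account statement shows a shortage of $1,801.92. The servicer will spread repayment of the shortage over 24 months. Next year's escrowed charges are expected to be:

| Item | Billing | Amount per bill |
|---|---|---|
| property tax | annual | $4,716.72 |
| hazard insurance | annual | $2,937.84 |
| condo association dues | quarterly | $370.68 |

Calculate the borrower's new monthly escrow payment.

$836.52

Property tax = $4,716.72 per year
Hazard insurance = $2,937.84 per year
Condo association dues = $370.68 × 4 = $1,482.72 per year
Yearly total = $9,137.28
Per month = $9,137.28 / 12 = $761.44
Shortage spread = $1,801.92 / 24 = $75.08/mo
Adjusted monthly = $761.44 + $75.08 = $836.52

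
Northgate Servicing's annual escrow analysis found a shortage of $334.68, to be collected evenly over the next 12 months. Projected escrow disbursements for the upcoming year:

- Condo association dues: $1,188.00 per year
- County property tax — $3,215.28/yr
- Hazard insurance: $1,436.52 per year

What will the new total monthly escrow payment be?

$514.54

Condo association dues = $1,188.00 per year
County property tax = $3,215.28 per year
Hazard insurance = $1,436.52 per year
Combined annual = $1,188.00 + $3,215.28 + $1,436.52 = $5,839.80
Base monthly escrow = $5,839.80 ÷ 12 = $486.65
Monthly shortage recovery: $334.68 ÷ 12 = $27.89
Adjusted monthly = $486.65 + $27.89 = $514.54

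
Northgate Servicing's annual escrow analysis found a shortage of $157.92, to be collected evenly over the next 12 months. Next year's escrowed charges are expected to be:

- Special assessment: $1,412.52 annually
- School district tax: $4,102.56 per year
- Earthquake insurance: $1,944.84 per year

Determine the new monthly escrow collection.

$634.82

Special assessment = $1,412.52 per year
School district tax = $4,102.56 per year
Earthquake insurance = $1,944.84 per year
Yearly total = $1,412.52 + $4,102.56 + $1,944.84 = $7,459.92
Per month = $7,459.92 ÷ 12 = $621.66
Shortage per month = $157.92 ÷ 12 = $13.16
New monthly escrow = $621.66 + $13.16 = $634.82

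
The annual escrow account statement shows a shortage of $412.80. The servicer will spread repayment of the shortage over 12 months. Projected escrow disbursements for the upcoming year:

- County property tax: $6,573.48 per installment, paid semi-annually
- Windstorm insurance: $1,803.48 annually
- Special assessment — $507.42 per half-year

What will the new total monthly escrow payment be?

County property tax — $6,573.48 × 2 = $13,146.96 per year
Windstorm insurance — $1,803.48 per year
Special assessment — $507.42 × 2 = $1,014.84 per year
Yearly total = $15,965.28
Per month = $15,965.28 / 12 = $1,330.44
Shortage per month = $412.80 / 12 = $34.40
Adjusted monthly = $1,330.44 + $34.40 = $1,364.84

$1,364.84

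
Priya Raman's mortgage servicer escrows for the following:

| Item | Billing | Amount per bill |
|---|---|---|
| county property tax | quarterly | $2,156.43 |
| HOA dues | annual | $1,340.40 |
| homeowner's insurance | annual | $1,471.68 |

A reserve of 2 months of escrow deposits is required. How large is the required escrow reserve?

$1,906.30

County property tax — $2,156.43 × 4 = $8,625.72/yr
HOA dues — $1,340.40/yr
Homeowner's insurance — $1,471.68/yr
Combined annual = $8,625.72 + $1,340.40 + $1,471.68 = $11,437.80
Per month = $11,437.80 ÷ 12 = $953.15
Reserve = 2 × $953.15 = $1,906.30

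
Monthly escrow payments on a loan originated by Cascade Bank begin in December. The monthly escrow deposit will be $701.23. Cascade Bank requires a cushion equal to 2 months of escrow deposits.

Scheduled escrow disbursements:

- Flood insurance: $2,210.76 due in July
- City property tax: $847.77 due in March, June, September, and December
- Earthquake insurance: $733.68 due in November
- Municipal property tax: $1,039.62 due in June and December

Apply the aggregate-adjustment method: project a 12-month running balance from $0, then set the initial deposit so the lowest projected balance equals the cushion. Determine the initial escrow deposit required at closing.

$2,625.93

Cushion = 2 × $701.23 = $1,402.46
Trial balance (start $0, +$701.23 each month, − disbursements):
  Dec: +$701.23 − $1,887.39 → -$1,186.16
  Jan: +$701.23 → -$484.93
  Feb: +$701.23 → $216.30
  Mar: +$701.23 − $847.77 → $69.76
  Apr: +$701.23 → $770.99
  May: +$701.23 → $1,472.22
  Jun: +$701.23 − $1,887.39 → $286.06
  Jul: +$701.23 − $2,210.76 → -$1,223.47
  Aug: +$701.23 → -$522.24
  Sep: +$701.23 − $847.77 → -$668.78
  Oct: +$701.23 → $32.45
  Nov: +$701.23 − $733.68 → $0.00
Lowest trial balance = -$1,223.47 (Jul)
Initial deposit = cushion − low point = $1,402.46 − (-$1,223.47) = $2,625.93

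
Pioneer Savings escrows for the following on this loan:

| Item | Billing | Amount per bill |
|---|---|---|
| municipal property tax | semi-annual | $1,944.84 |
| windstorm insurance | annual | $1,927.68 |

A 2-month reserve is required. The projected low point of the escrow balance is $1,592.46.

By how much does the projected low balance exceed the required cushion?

$622.90

Municipal property tax: $1,944.84 × 2 = $3,889.68 per year
Windstorm insurance: $1,927.68 per year
Total annual escrow = $3,889.68 + $1,927.68 = $5,817.36
Monthly = $5,817.36 / 12 = $484.78
Required cushion = 2 × $484.78 = $969.56
Excess over cushion: $1,592.46 − $969.56 = $622.90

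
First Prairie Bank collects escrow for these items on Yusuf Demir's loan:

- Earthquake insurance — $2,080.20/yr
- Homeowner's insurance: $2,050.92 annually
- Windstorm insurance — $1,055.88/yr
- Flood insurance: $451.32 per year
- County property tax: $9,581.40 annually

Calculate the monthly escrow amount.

Earthquake insurance — $2,080.20 per year
Homeowner's insurance — $2,050.92 per year
Windstorm insurance — $1,055.88 per year
Flood insurance — $451.32 per year
County property tax — $9,581.40 per year
Total annual escrow = $15,219.72
Monthly = $15,219.72 ÷ 12 = $1,268.31

$1,268.31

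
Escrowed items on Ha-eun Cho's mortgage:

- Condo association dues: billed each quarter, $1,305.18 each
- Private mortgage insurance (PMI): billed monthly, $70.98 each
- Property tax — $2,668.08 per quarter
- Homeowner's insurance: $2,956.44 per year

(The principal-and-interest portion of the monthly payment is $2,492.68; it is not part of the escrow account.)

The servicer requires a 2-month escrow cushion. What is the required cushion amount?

$3,283.54

Condo association dues — $1,305.18 × 4 = $5,220.72/yr
Private mortgage insurance (PMI) — $70.98 × 12 = $851.76/yr
Property tax — $2,668.08 × 4 = $10,672.32/yr
Homeowner's insurance — $2,956.44/yr
Combined annual = $19,701.24
Base monthly escrow = $19,701.24 / 12 = $1,641.77
Cushion = 2 × $1,641.77 = $3,283.54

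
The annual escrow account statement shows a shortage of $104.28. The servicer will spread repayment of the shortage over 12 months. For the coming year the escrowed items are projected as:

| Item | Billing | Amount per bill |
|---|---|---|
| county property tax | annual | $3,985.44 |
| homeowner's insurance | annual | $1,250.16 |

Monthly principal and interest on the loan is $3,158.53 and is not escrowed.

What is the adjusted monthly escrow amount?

$444.99

County property tax: $3,985.44 per year
Homeowner's insurance: $1,250.16 per year
Yearly total = $5,235.60
Base monthly escrow = $5,235.60 / 12 = $436.30
Shortage per month = $104.28 / 12 = $8.69
New monthly escrow = $436.30 + $8.69 = $444.99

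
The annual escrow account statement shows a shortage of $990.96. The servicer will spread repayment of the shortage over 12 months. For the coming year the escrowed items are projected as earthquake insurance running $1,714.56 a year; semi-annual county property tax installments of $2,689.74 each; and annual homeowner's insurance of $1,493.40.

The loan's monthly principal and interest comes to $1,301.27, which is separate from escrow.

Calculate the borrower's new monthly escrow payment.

$798.20

Earthquake insurance — $1,714.56 annually
County property tax — $2,689.74 × 2 = $5,379.48 annually
Homeowner's insurance — $1,493.40 annually
Total annual escrow = $8,587.44
Monthly escrow = $8,587.44 / 12 = $715.62
Shortage per month = $990.96 ÷ 12 = $82.58
Adjusted monthly = $715.62 + $82.58 = $798.20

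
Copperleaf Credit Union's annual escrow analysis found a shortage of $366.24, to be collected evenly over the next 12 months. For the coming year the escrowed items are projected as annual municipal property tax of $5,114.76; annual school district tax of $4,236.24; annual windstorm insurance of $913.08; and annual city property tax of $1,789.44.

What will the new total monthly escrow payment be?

Municipal property tax: $5,114.76 per year
School district tax: $4,236.24 per year
Windstorm insurance: $913.08 per year
City property tax: $1,789.44 per year
Combined annual = $12,053.52
Base monthly escrow = $12,053.52 ÷ 12 = $1,004.46
Shortage spread = $366.24 / 12 = $30.52/mo
Adjusted monthly = $1,004.46 + $30.52 = $1,034.98

$1,034.98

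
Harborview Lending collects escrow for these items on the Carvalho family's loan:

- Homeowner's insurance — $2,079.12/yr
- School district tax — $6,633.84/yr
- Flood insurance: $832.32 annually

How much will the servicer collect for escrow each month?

Homeowner's insurance: $2,079.12 per year
School district tax: $6,633.84 per year
Flood insurance: $832.32 per year
Yearly total = $9,545.28
Per month = $9,545.28 / 12 = $795.44

$795.44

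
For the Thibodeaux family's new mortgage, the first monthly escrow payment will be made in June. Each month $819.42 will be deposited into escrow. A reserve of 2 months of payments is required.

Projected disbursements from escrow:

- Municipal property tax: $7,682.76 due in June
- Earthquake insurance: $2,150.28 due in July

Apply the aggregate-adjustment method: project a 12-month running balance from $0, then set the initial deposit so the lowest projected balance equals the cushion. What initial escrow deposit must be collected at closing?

$9,833.04

Cushion = 2 × $819.42 = $1,638.84
Trial balance (start $0, +$819.42 each month, − disbursements):
  Jun: +$819.42 − $7,682.76 → -$6,863.34
  Jul: +$819.42 − $2,150.28 → -$8,194.20
  Aug: +$819.42 → -$7,374.78
  Sep: +$819.42 → -$6,555.36
  Oct: +$819.42 → -$5,735.94
  Nov: +$819.42 → -$4,916.52
  Dec: +$819.42 → -$4,097.10
  Jan: +$819.42 → -$3,277.68
  Feb: +$819.42 → -$2,458.26
  Mar: +$819.42 → -$1,638.84
  Apr: +$819.42 → -$819.42
  May: +$819.42 → $0.00
Lowest trial balance = -$8,194.20 (Jul)
Initial deposit = cushion − low point = $1,638.84 − (-$8,194.20) = $9,833.04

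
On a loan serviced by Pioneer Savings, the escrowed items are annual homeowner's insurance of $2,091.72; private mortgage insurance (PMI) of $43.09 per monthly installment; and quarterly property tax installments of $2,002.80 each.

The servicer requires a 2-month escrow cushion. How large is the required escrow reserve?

Homeowner's insurance: $2,091.72
Private mortgage insurance (PMI): $43.09 × 12 = $517.08
Property tax: $2,002.80 × 4 = $8,011.20
Combined annual = $10,620.00
Monthly escrow = $10,620.00 / 12 = $885.00
Cushion = 2 × $885.00 = $1,770.00

$1,770.00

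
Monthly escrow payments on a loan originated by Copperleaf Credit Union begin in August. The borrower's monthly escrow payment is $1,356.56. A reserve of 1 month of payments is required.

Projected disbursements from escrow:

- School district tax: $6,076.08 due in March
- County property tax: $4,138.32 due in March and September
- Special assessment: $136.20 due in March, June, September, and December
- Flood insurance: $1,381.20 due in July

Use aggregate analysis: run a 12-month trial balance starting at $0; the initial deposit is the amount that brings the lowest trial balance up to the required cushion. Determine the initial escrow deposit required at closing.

Cushion = 1 × $1,356.56 = $1,356.56
Trial balance (start $0, +$1,356.56 each month, − disbursements):
  Aug: +$1,356.56 → $1,356.56
  Sep: +$1,356.56 − $4,274.52 → -$1,561.40
  Oct: +$1,356.56 → -$204.84
  Nov: +$1,356.56 → $1,151.72
  Dec: +$1,356.56 − $136.20 → $2,372.08
  Jan: +$1,356.56 → $3,728.64
  Feb: +$1,356.56 → $5,085.20
  Mar: +$1,356.56 − $10,350.60 → -$3,908.84
  Apr: +$1,356.56 → -$2,552.28
  May: +$1,356.56 → -$1,195.72
  Jun: +$1,356.56 − $136.20 → $24.64
  Jul: +$1,356.56 − $1,381.20 → $0.00
Lowest trial balance = -$3,908.84 (Mar)
Initial deposit = cushion − low point = $1,356.56 − (-$3,908.84) = $5,265.40

$5,265.40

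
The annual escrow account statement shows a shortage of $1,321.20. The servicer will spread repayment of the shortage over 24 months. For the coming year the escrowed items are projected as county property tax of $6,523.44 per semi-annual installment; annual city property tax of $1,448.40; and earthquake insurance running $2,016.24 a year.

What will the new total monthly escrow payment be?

County property tax: $6,523.44 × 2 = $13,046.88 per year
City property tax: $1,448.40 per year
Earthquake insurance: $2,016.24 per year
Yearly total = $13,046.88 + $1,448.40 + $2,016.24 = $16,511.52
Per month = $16,511.52 / 12 = $1,375.96
Monthly shortage recovery: $1,321.20 / 24 = $55.05
Adjusted monthly = $1,375.96 + $55.05 = $1,431.01

$1,431.01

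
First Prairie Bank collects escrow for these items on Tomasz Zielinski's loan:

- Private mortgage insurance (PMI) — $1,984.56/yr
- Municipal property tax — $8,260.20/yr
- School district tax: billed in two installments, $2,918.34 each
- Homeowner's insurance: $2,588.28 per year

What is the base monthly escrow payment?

$1,555.81

Private mortgage insurance (PMI) — $1,984.56 per year
Municipal property tax — $8,260.20 per year
School district tax — $2,918.34 × 2 = $5,836.68 per year
Homeowner's insurance — $2,588.28 per year
Annual escrow total = $18,669.72
Base monthly escrow = $18,669.72 / 12 = $1,555.81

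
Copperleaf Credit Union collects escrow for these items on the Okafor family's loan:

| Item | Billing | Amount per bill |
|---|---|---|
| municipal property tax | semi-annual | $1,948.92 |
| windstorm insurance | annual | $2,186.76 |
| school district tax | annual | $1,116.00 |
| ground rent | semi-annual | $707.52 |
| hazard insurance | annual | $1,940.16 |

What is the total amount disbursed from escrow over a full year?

Municipal property tax — $1,948.92 × 2 = $3,897.84/yr
Windstorm insurance — $2,186.76/yr
School district tax — $1,116.00/yr
Ground rent — $707.52 × 2 = $1,415.04/yr
Hazard insurance — $1,940.16/yr
Yearly total = $10,555.80

$10,555.80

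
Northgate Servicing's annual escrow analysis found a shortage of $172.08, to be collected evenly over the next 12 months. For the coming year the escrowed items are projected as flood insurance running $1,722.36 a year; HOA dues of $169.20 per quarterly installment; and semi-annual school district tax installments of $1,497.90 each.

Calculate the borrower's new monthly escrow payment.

Flood insurance — $1,722.36 annually
HOA dues — $169.20 × 4 = $676.80 annually
School district tax — $1,497.90 × 2 = $2,995.80 annually
Total annual escrow = $1,722.36 + $676.80 + $2,995.80 = $5,394.96
Monthly = $5,394.96 ÷ 12 = $449.58
Shortage per month = $172.08 / 12 = $14.34
Adjusted monthly = $449.58 + $14.34 = $463.92

$463.92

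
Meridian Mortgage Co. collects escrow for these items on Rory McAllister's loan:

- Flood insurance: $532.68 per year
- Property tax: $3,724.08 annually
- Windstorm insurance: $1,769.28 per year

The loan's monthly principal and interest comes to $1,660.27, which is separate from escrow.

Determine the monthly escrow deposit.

$502.17

Flood insurance — $532.68/yr
Property tax — $3,724.08/yr
Windstorm insurance — $1,769.28/yr
Combined annual = $532.68 + $3,724.08 + $1,769.28 = $6,026.04
Base monthly escrow = $6,026.04 / 12 = $502.17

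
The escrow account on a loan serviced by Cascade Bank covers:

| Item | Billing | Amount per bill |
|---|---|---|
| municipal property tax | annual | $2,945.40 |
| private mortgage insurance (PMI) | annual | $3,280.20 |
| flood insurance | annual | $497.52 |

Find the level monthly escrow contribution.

Municipal property tax: $2,945.40
Private mortgage insurance (PMI): $3,280.20
Flood insurance: $497.52
Yearly total = $6,723.12
Per month = $6,723.12 ÷ 12 = $560.26

$560.26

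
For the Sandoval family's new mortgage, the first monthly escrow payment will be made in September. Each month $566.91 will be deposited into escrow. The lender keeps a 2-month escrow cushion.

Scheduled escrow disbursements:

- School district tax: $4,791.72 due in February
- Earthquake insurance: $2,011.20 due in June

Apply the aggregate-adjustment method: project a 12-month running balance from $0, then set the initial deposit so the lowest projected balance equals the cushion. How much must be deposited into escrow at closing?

Cushion = 2 × $566.91 = $1,133.82
Trial balance (start $0, +$566.91 each month, − disbursements):
  Sep: +$566.91 → $566.91
  Oct: +$566.91 → $1,133.82
  Nov: +$566.91 → $1,700.73
  Dec: +$566.91 → $2,267.64
  Jan: +$566.91 → $2,834.55
  Feb: +$566.91 − $4,791.72 → -$1,390.26
  Mar: +$566.91 → -$823.35
  Apr: +$566.91 → -$256.44
  May: +$566.91 → $310.47
  Jun: +$566.91 − $2,011.20 → -$1,133.82
  Jul: +$566.91 → -$566.91
  Aug: +$566.91 → $0.00
Lowest trial balance = -$1,390.26 (Feb)
Initial deposit = cushion − low point = $1,133.82 − (-$1,390.26) = $2,524.08

$2,524.08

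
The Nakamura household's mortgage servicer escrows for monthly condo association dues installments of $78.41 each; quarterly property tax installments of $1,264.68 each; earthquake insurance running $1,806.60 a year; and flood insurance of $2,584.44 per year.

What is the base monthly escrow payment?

$865.89

Condo association dues — $78.41 × 12 = $940.92 per year
Property tax — $1,264.68 × 4 = $5,058.72 per year
Earthquake insurance — $1,806.60 per year
Flood insurance — $2,584.44 per year
Combined annual = $940.92 + $5,058.72 + $1,806.60 + $2,584.44 = $10,390.68
Per month = $10,390.68 / 12 = $865.89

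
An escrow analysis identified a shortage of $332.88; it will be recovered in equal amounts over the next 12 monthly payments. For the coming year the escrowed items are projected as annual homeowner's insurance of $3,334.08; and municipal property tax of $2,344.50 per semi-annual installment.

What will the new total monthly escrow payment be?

Homeowner's insurance — $3,334.08/yr
Municipal property tax — $2,344.50 × 2 = $4,689.00/yr
Annual escrow total = $3,334.08 + $4,689.00 = $8,023.08
Base monthly escrow = $8,023.08 ÷ 12 = $668.59
Shortage spread = $332.88 / 12 = $27.74/mo
New monthly escrow = $668.59 + $27.74 = $696.33

$696.33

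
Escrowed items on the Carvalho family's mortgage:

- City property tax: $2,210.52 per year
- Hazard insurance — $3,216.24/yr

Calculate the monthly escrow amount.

City property tax = $2,210.52/yr
Hazard insurance = $3,216.24/yr
Yearly total = $2,210.52 + $3,216.24 = $5,426.76
Monthly = $5,426.76 ÷ 12 = $452.23

$452.23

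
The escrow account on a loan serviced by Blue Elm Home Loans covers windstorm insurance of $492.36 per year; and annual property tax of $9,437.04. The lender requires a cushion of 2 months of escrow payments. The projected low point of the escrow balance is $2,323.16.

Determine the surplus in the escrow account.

Windstorm insurance — $492.36
Property tax — $9,437.04
Total annual escrow = $9,929.40
Monthly = $9,929.40 / 12 = $827.45
Required cushion = 2 × $827.45 = $1,654.90
Excess over cushion: $2,323.16 − $1,654.90 = $668.26

$668.26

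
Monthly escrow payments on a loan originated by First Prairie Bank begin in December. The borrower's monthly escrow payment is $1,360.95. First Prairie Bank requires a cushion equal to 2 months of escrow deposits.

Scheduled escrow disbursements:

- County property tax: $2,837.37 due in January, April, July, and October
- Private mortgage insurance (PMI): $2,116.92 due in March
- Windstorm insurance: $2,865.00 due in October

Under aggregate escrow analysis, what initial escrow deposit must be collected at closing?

Cushion = 2 × $1,360.95 = $2,721.90
Trial balance (start $0, +$1,360.95 each month, − disbursements):
  Dec: +$1,360.95 → $1,360.95
  Jan: +$1,360.95 − $2,837.37 → -$115.47
  Feb: +$1,360.95 → $1,245.48
  Mar: +$1,360.95 − $2,116.92 → $489.51
  Apr: +$1,360.95 − $2,837.37 → -$986.91
  May: +$1,360.95 → $374.04
  Jun: +$1,360.95 → $1,734.99
  Jul: +$1,360.95 − $2,837.37 → $258.57
  Aug: +$1,360.95 → $1,619.52
  Sep: +$1,360.95 → $2,980.47
  Oct: +$1,360.95 − $5,702.37 → -$1,360.95
  Nov: +$1,360.95 → $0.00
Lowest trial balance = -$1,360.95 (Oct)
Initial deposit = cushion − low point = $2,721.90 − (-$1,360.95) = $4,082.85

$4,082.85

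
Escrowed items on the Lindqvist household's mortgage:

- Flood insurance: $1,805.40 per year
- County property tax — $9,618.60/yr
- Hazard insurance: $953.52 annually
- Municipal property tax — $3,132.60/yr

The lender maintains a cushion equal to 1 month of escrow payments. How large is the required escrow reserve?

Flood insurance — $1,805.40/yr
County property tax — $9,618.60/yr
Hazard insurance — $953.52/yr
Municipal property tax — $3,132.60/yr
Combined annual = $1,805.40 + $9,618.60 + $953.52 + $3,132.60 = $15,510.12
Monthly = $15,510.12 / 12 = $1,292.51
Reserve = 1 × $1,292.51 = $1,292.51

$1,292.51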